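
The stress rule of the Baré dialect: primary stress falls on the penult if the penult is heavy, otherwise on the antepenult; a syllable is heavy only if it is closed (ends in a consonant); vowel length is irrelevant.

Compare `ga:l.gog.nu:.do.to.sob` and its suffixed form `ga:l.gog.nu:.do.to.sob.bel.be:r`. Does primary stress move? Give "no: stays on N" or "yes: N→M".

yes: 4→7

Base `ga:l.gog.nu:.do.to.sob` (6 syllables):
  Weights: 4 do L, 5 to L, 6 sob H.
  The penult (syllable 5, to) is light, so stress falls on the antepenult (syllable 4, do).
  → primary stress on syllable 4.
Suffixed `ga:l.gog.nu:.do.to.sob.bel.be:r` (8 syllables):
  Weights: 6 sob H, 7 bel H, 8 be:r H.
  The penult (syllable 7, bel) is heavy, so it takes stress.
  → primary stress on syllable 7.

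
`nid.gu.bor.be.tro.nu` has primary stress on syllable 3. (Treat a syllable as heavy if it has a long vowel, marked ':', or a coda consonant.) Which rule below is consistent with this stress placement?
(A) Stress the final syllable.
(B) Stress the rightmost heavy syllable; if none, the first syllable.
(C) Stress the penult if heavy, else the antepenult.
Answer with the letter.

B

Rule A → syllable 6 (observed: 3).
Rule B → syllable 3 ✓.
Rule C → syllable 4 (observed: 3).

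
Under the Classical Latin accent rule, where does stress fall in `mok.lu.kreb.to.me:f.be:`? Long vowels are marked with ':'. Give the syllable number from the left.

Classical Latin: stress the penult if heavy (long vowel or closed), else the antepenult.
Weights: 4 to L, 5 me:f H, 6 be: H.
The penult (syllable 5, me:f) is heavy, so it takes stress.
Stress on syllable 5: mok.lu.kreb.to.ˈme:f.be:.

5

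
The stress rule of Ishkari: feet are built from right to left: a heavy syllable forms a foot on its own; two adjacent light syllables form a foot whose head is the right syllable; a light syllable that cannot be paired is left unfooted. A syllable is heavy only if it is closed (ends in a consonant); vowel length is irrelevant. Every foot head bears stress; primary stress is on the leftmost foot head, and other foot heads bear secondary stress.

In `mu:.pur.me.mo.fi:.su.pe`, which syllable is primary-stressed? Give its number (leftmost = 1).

2

Weights: 1 mu: L, 2 pur H, 3 me L, 4 mo L, 5 fi: L, 6 su L, 7 pe L.
Parse right to left (heavy = foot alone; LL = one foot; stranded L unfooted): mu: (ˈpur) me (mo.ˈfi:) (su.ˈpe).
Foot heads: 2, 5, 7.
Primary stress on the leftmost head = syllable 2.
Primary stress: syllable 2 → mu:.ˈpur.me.mo.fi:.su.pe.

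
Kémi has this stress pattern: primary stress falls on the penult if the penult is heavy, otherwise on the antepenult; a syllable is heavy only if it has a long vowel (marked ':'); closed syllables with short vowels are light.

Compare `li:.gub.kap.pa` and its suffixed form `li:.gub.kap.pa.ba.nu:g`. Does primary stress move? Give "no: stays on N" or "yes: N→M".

Base `li:.gub.kap.pa` (4 syllables):
  Weights: 2 gub L, 3 kap L, 4 pa L.
  The penult (syllable 3, kap) is light, so stress falls on the antepenult (syllable 2, gub).
  → primary stress on syllable 2.
Suffixed `li:.gub.kap.pa.ba.nu:g` (6 syllables):
  Weights: 4 pa L, 5 ba L, 6 nu:g H.
  The penult (syllable 5, ba) is light, so stress falls on the antepenult (syllable 4, pa).
  → primary stress on syllable 4.

yes: 2→4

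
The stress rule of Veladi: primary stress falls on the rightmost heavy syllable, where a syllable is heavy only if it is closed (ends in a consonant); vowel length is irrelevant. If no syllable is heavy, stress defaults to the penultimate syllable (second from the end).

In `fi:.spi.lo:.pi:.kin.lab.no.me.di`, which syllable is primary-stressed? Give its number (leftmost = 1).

6

Weights: 1 fi: L, 2 spi L, 3 lo: L, 4 pi: L, 5 kin H, 6 lab H, 7 no L, 8 me L, 9 di L.
Heavy syllables in the domain: 5, 6. The rightmost is syllable 6 (lab).
Primary stress: syllable 6 → fi:.spi.lo:.pi:.kin.ˈlab.no.me.di.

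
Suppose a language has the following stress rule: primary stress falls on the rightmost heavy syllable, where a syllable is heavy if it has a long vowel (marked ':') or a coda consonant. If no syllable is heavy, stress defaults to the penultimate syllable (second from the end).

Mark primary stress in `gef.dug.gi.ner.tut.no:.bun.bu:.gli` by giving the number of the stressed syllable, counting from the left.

8

Weights: 1 gef H, 2 dug H, 3 gi L, 4 ner H, 5 tut H, 6 no: H, 7 bun H, 8 bu: H, 9 gli L.
Heavy syllables in the domain: 1, 2, 4, 5, 6, 7, 8. The rightmost is syllable 8 (bu:).
Primary stress: syllable 8 → gef.dug.gi.ner.tut.no:.bun.ˈbu:.gli.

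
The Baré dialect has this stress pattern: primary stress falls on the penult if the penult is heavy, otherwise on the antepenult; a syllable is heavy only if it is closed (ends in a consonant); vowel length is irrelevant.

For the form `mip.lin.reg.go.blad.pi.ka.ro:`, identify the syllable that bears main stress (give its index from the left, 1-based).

Weights: 6 pi L, 7 ka L, 8 ro: L.
The penult (syllable 7, ka) is light, so stress falls on the antepenult (syllable 6, pi).
Primary stress: syllable 6 → mip.lin.reg.go.blad.ˈpi.ka.ro:.

6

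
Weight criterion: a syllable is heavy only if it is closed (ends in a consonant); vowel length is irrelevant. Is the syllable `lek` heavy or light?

heavy

`lek`: short vowel, closed (coda /k/). Closed (coda /k/) → heavy.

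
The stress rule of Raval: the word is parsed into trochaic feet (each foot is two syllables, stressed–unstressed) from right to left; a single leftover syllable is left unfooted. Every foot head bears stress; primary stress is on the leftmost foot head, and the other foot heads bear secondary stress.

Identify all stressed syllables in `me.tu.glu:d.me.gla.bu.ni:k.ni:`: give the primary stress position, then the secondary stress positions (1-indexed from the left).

primary 1, secondary 3, 5, 7

Parse right to left into trochaic (ˈσσ) feet: (ˈme.tu) (ˈglu:d.me) (ˈgla.bu) (ˈni:k.ni:).
Foot heads (stressed positions): 1, 3, 5, 7.
End Rule Leftmost: primary stress on the leftmost head = syllable 1.
Secondary stress on 3, 5, 7: ˈme.tu.ˌglu:d.me.ˌgla.bu.ˌni:k.ni:.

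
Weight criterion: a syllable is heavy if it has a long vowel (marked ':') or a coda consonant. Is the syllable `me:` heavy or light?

`me:`: long vowel, open (no coda). Long vowel → heavy.

heavy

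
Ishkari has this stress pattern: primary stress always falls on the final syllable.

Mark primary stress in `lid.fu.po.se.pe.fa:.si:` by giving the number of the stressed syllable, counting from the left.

7

The word has 7 syllables; the final syllable is syllable 7 (si:).
Primary stress: syllable 7 → lid.fu.po.se.pe.fa:.ˈsi:.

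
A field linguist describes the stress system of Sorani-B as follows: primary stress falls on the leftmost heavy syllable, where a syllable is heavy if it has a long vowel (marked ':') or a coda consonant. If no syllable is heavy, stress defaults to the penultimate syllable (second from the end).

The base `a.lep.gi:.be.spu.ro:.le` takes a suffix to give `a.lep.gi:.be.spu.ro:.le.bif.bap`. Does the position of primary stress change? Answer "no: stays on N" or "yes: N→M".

Base `a.lep.gi:.be.spu.ro:.le` (7 syllables):
  Weights: 1 a L, 2 lep H, 3 gi: H, 4 be L, 5 spu L, 6 ro: H, 7 le L.
  Heavy syllables in the domain: 2, 3, 6. The leftmost is syllable 2 (lep).
  → primary stress on syllable 2.
Suffixed `a.lep.gi:.be.spu.ro:.le.bif.bap` (9 syllables):
  Weights: 1 a L, 2 lep H, 3 gi: H, 4 be L, 5 spu L, 6 ro: H, 7 le L, 8 bif H, 9 bap H.
  Heavy syllables in the domain: 2, 3, 6, 8, 9. The leftmost is syllable 2 (lep).
  → primary stress on syllable 2.

no: stays on 2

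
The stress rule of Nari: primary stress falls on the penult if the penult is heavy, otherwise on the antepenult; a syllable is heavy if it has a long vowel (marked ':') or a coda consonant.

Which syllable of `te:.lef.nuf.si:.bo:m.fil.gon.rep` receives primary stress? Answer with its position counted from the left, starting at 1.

Weights: 6 fil H, 7 gon H, 8 rep H.
The penult (syllable 7, gon) is heavy, so it takes stress.
Primary stress: syllable 7 → te:.lef.nuf.si:.bo:m.fil.ˈgon.rep.

7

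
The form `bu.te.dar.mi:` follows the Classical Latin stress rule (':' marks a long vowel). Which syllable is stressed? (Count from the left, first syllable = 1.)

Classical Latin: stress the penult if heavy (long vowel or closed), else the antepenult.
Weights: 2 te L, 3 dar H, 4 mi: H.
The penult (syllable 3, dar) is heavy, so it takes stress.
Stress on syllable 3: bu.te.ˈdar.mi:.

3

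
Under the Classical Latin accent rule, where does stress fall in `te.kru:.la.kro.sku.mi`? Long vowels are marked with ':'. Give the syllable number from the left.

Classical Latin: stress the penult if heavy (long vowel or closed), else the antepenult.
Weights: 4 kro L, 5 sku L, 6 mi L.
The penult (syllable 5, sku) is light, so stress falls on the antepenult (syllable 4, kro).
Stress on syllable 4: te.kru:.la.ˈkro.sku.mi.

4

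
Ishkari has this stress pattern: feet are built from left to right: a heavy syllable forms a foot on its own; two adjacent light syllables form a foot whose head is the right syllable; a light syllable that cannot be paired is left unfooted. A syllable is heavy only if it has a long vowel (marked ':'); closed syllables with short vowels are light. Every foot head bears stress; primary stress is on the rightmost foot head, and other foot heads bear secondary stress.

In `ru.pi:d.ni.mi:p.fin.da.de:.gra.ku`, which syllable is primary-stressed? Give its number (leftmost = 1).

9

Weights: 1 ru L, 2 pi:d H, 3 ni L, 4 mi:p H, 5 fin L, 6 da L, 7 de: H, 8 gra L, 9 ku L.
Parse left to right (heavy = foot alone; LL = one foot; stranded L unfooted): ru (ˈpi:d) ni (ˈmi:p) (fin.ˈda) (ˈde:) (gra.ˈku).
Foot heads: 2, 4, 6, 7, 9.
Primary stress on the rightmost head = syllable 9.
Primary stress: syllable 9 → ru.pi:d.ni.mi:p.fin.da.de:.gra.ˈku.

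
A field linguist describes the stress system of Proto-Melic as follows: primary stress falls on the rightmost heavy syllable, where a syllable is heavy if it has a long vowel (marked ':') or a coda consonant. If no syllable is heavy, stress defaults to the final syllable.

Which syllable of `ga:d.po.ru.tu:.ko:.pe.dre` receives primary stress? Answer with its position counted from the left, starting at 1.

Weights: 1 ga:d H, 2 po L, 3 ru L, 4 tu: H, 5 ko: H, 6 pe L, 7 dre L.
Heavy syllables in the domain: 1, 4, 5. The rightmost is syllable 5 (ko:).
Primary stress: syllable 5 → ga:d.po.ru.tu:.ˈko:.pe.dre.

5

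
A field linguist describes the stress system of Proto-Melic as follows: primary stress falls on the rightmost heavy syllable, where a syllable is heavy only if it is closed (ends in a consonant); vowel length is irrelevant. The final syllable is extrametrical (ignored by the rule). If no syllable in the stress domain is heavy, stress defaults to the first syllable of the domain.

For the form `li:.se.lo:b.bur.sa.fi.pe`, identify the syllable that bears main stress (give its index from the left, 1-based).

The final syllable (7, pe) is extrametrical; the stress domain is syllables 1–6.
Weights: 1 li: L, 2 se L, 3 lo:b H, 4 bur H, 5 sa L, 6 fi L.
Heavy syllables in the domain: 3, 4. The rightmost is syllable 4 (bur).
Primary stress: syllable 4 → li:.se.lo:b.ˈbur.sa.fi.pe.

4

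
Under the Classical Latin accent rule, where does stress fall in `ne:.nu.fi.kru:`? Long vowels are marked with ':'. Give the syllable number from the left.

2

Classical Latin: stress the penult if heavy (long vowel or closed), else the antepenult.
Weights: 2 nu L, 3 fi L, 4 kru: H.
The penult (syllable 3, fi) is light, so stress falls on the antepenult (syllable 2, nu).
Stress on syllable 2: ne:.ˈnu.fi.kru:.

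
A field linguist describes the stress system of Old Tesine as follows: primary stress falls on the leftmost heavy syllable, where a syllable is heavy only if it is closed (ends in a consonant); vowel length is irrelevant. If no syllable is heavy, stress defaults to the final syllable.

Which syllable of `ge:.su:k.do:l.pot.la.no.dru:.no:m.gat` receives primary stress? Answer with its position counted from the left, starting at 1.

2

Weights: 1 ge: L, 2 su:k H, 3 do:l H, 4 pot H, 5 la L, 6 no L, 7 dru: L, 8 no:m H, 9 gat H.
Heavy syllables in the domain: 2, 3, 4, 8, 9. The leftmost is syllable 2 (su:k).
Primary stress: syllable 2 → ge:.ˈsu:k.do:l.pot.la.no.dru:.no:m.gat.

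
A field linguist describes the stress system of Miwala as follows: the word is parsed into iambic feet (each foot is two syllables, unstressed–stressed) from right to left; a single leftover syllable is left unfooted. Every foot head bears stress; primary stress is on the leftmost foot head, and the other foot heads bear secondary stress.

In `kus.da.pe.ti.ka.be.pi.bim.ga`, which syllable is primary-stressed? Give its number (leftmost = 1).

3

Parse right to left into iambic (σˈσ) feet: kus (da.ˈpe) (ti.ˈka) (be.ˈpi) (bim.ˈga). Syllable 1 is left unfooted.
Foot heads (stressed positions): 3, 5, 7, 9.
End Rule Leftmost: primary stress on the leftmost head = syllable 3.
Primary stress: syllable 3 → kus.da.ˈpe.ti.ka.be.pi.bim.ga.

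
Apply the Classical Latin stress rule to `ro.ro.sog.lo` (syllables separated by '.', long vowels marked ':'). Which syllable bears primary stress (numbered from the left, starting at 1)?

Classical Latin: stress the penult if heavy (long vowel or closed), else the antepenult.
Weights: 2 ro L, 3 sog H, 4 lo L.
The penult (syllable 3, sog) is heavy, so it takes stress.
Stress on syllable 3: ro.ro.ˈsog.lo.

3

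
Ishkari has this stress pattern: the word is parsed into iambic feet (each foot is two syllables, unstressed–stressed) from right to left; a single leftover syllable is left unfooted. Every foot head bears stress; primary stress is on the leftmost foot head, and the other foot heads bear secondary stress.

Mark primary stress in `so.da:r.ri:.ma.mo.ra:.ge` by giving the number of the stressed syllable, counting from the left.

3

Parse right to left into iambic (σˈσ) feet: so (da:r.ˈri:) (ma.ˈmo) (ra:.ˈge). Syllable 1 is left unfooted.
Foot heads (stressed positions): 3, 5, 7.
End Rule Leftmost: primary stress on the leftmost head = syllable 3.
Primary stress: syllable 3 → so.da:r.ˈri:.ma.mo.ra:.ge.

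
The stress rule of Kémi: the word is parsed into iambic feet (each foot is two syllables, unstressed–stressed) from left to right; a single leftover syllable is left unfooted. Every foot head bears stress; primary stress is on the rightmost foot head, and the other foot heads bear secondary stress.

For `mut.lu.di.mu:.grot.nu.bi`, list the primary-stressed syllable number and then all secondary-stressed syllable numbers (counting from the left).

Parse left to right into iambic (σˈσ) feet: (mut.ˈlu) (di.ˈmu:) (grot.ˈnu) bi. Syllable 7 is left unfooted.
Foot heads (stressed positions): 2, 4, 6.
End Rule Rightmost: primary stress on the rightmost head = syllable 6.
Secondary stress on 2, 4: mut.ˌlu.di.ˌmu:.grot.ˈnu.bi.

primary 6, secondary 2, 4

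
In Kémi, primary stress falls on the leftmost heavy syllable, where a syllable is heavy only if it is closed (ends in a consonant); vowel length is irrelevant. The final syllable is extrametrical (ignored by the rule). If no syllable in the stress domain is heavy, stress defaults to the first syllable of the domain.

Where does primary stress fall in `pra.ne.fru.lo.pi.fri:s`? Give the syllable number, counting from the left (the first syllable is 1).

1

The final syllable (6, fri:s) is extrametrical; the stress domain is syllables 1–5.
Weights: 1 pra L, 2 ne L, 3 fru L, 4 lo L, 5 pi L.
No heavy syllable in the domain; default to the first syllable of the domain = syllable 1.
Primary stress: syllable 1 → ˈpra.ne.fru.lo.pi.fri:s.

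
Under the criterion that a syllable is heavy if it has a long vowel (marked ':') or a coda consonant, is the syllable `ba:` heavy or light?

heavy

`ba:`: long vowel, open (no coda). Long vowel → heavy.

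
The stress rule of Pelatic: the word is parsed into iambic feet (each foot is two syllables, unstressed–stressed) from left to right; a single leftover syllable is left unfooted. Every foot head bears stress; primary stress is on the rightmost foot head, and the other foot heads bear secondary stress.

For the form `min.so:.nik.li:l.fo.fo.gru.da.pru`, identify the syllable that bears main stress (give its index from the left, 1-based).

Parse left to right into iambic (σˈσ) feet: (min.ˈso:) (nik.ˈli:l) (fo.ˈfo) (gru.ˈda) pru. Syllable 9 is left unfooted.
Foot heads (stressed positions): 2, 4, 6, 8.
End Rule Rightmost: primary stress on the rightmost head = syllable 8.
Primary stress: syllable 8 → min.so:.nik.li:l.fo.fo.gru.ˈda.pru.

8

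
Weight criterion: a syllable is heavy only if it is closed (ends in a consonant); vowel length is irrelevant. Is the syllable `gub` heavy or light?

`gub`: short vowel, closed (coda /b/). Closed (coda /b/) → heavy.

heavy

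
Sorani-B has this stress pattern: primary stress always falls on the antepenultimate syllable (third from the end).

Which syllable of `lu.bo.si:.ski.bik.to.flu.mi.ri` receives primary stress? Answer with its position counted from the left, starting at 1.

7

The word has 9 syllables; the antepenultimate syllable (third from the end) is syllable 7 (flu).
Primary stress: syllable 7 → lu.bo.si:.ski.bik.to.ˈflu.mi.ri.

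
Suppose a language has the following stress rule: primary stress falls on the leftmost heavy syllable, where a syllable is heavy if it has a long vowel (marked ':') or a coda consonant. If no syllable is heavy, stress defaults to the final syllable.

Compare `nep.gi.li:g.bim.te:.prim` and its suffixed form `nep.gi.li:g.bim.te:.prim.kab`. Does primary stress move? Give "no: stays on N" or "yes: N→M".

no: stays on 1

Base `nep.gi.li:g.bim.te:.prim` (6 syllables):
  Weights: 1 nep H, 2 gi L, 3 li:g H, 4 bim H, 5 te: H, 6 prim H.
  Heavy syllables in the domain: 1, 3, 4, 5, 6. The leftmost is syllable 1 (nep).
  → primary stress on syllable 1.
Suffixed `nep.gi.li:g.bim.te:.prim.kab` (7 syllables):
  Weights: 1 nep H, 2 gi L, 3 li:g H, 4 bim H, 5 te: H, 6 prim H, 7 kab H.
  Heavy syllables in the domain: 1, 3, 4, 5, 6, 7. The leftmost is syllable 1 (nep).
  → primary stress on syllable 1.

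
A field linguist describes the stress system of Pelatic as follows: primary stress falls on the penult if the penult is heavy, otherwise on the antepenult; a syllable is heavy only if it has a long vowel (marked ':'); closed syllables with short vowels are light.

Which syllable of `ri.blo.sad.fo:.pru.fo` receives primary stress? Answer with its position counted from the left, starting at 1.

Weights: 4 fo: H, 5 pru L, 6 fo L.
The penult (syllable 5, pru) is light, so stress falls on the antepenult (syllable 4, fo:).
Primary stress: syllable 4 → ri.blo.sad.ˈfo:.pru.fo.

4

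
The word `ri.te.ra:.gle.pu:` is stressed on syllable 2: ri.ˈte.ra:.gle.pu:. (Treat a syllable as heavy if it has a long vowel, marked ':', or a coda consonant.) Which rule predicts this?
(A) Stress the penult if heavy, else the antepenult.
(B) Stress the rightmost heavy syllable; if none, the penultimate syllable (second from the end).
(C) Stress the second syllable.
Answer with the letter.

Rule A → syllable 3 (observed: 2).
Rule B → syllable 5 (observed: 2).
Rule C → syllable 2 ✓.

C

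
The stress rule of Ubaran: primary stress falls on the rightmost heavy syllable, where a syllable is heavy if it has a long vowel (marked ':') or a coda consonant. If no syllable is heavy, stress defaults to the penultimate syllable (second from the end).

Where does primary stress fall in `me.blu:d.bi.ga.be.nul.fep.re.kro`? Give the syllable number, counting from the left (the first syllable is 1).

7

Weights: 1 me L, 2 blu:d H, 3 bi L, 4 ga L, 5 be L, 6 nul H, 7 fep H, 8 re L, 9 kro L.
Heavy syllables in the domain: 2, 6, 7. The rightmost is syllable 7 (fep).
Primary stress: syllable 7 → me.blu:d.bi.ga.be.nul.ˈfep.re.kro.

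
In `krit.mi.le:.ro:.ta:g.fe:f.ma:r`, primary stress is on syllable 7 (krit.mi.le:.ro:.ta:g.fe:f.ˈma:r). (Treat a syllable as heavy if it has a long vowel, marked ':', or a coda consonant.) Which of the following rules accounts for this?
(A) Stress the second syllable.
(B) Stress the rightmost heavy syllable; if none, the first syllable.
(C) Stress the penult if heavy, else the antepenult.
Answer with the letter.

B

Rule A → syllable 2 (observed: 7).
Rule B → syllable 7 ✓.
Rule C → syllable 6 (observed: 7).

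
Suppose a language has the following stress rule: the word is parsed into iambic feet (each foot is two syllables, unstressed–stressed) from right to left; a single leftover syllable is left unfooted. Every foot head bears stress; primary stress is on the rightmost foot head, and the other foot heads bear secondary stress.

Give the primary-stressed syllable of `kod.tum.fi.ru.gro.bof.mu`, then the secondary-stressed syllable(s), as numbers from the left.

primary 7, secondary 3, 5

Parse right to left into iambic (σˈσ) feet: kod (tum.ˈfi) (ru.ˈgro) (bof.ˈmu). Syllable 1 is left unfooted.
Foot heads (stressed positions): 3, 5, 7.
End Rule Rightmost: primary stress on the rightmost head = syllable 7.
Secondary stress on 3, 5: kod.tum.ˌfi.ru.ˌgro.bof.ˈmu.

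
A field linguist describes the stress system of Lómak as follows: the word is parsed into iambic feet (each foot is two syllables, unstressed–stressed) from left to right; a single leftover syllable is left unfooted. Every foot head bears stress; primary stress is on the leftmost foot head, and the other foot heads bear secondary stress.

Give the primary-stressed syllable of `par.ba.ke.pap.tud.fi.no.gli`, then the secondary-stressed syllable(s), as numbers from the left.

primary 2, secondary 4, 6, 8

Parse left to right into iambic (σˈσ) feet: (par.ˈba) (ke.ˈpap) (tud.ˈfi) (no.ˈgli).
Foot heads (stressed positions): 2, 4, 6, 8.
End Rule Leftmost: primary stress on the leftmost head = syllable 2.
Secondary stress on 4, 6, 8: par.ˈba.ke.ˌpap.tud.ˌfi.no.ˌgli.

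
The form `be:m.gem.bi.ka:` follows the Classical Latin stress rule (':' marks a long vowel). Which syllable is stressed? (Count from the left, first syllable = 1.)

2

Classical Latin: stress the penult if heavy (long vowel or closed), else the antepenult.
Weights: 2 gem H, 3 bi L, 4 ka: H.
The penult (syllable 3, bi) is light, so stress falls on the antepenult (syllable 2, gem).
Stress on syllable 2: be:m.ˈgem.bi.ka:.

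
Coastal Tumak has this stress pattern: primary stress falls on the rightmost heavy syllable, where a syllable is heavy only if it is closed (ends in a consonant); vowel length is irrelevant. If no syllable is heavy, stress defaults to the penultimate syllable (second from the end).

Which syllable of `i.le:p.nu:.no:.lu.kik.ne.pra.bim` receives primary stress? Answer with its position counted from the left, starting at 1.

Weights: 1 i L, 2 le:p H, 3 nu: L, 4 no: L, 5 lu L, 6 kik H, 7 ne L, 8 pra L, 9 bim H.
Heavy syllables in the domain: 2, 6, 9. The rightmost is syllable 9 (bim).
Primary stress: syllable 9 → i.le:p.nu:.no:.lu.kik.ne.pra.ˈbim.

9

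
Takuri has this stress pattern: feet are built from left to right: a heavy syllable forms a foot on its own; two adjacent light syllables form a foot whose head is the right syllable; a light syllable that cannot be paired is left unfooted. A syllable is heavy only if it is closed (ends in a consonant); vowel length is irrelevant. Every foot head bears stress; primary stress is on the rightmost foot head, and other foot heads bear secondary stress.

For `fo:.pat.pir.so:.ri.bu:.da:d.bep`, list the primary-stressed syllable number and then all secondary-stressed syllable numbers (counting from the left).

primary 8, secondary 2, 3, 5, 7

Weights: 1 fo: L, 2 pat H, 3 pir H, 4 so: L, 5 ri L, 6 bu: L, 7 da:d H, 8 bep H.
Parse left to right (heavy = foot alone; LL = one foot; stranded L unfooted): fo: (ˈpat) (ˈpir) (so:.ˈri) bu: (ˈda:d) (ˈbep).
Foot heads: 2, 3, 5, 7, 8.
Primary stress on the rightmost head = syllable 8.
Secondary stress on 2, 3, 5, 7: fo:.ˌpat.ˌpir.so:.ˌri.bu:.ˌda:d.ˈbep.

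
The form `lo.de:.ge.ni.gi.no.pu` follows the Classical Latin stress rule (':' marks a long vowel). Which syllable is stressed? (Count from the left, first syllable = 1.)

5

Classical Latin: stress the penult if heavy (long vowel or closed), else the antepenult.
Weights: 5 gi L, 6 no L, 7 pu L.
The penult (syllable 6, no) is light, so stress falls on the antepenult (syllable 5, gi).
Stress on syllable 5: lo.de:.ge.ni.ˈgi.no.pu.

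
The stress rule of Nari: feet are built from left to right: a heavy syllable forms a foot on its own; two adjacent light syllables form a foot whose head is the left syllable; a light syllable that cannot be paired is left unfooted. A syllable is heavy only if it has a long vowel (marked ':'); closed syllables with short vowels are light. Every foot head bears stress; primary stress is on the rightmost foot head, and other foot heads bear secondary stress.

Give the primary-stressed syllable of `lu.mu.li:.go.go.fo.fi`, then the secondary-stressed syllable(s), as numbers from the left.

Weights: 1 lu L, 2 mu L, 3 li: H, 4 go L, 5 go L, 6 fo L, 7 fi L.
Parse left to right (heavy = foot alone; LL = one foot; stranded L unfooted): (ˈlu.mu) (ˈli:) (ˈgo.go) (ˈfo.fi).
Foot heads: 1, 3, 4, 6.
Primary stress on the rightmost head = syllable 6.
Secondary stress on 1, 3, 4: ˌlu.mu.ˌli:.ˌgo.go.ˈfo.fi.

primary 6, secondary 1, 3, 4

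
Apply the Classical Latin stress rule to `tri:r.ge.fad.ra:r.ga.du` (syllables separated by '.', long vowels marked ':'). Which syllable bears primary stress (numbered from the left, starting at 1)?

Classical Latin: stress the penult if heavy (long vowel or closed), else the antepenult.
Weights: 4 ra:r H, 5 ga L, 6 du L.
The penult (syllable 5, ga) is light, so stress falls on the antepenult (syllable 4, ra:r).
Stress on syllable 4: tri:r.ge.fad.ˈra:r.ga.du.

4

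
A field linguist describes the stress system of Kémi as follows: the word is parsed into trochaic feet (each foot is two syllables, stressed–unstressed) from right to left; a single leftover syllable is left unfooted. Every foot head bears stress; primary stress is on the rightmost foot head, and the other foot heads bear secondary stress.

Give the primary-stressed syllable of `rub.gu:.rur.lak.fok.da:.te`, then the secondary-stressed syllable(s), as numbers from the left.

Parse right to left into trochaic (ˈσσ) feet: rub (ˈgu:.rur) (ˈlak.fok) (ˈda:.te). Syllable 1 is left unfooted.
Foot heads (stressed positions): 2, 4, 6.
End Rule Rightmost: primary stress on the rightmost head = syllable 6.
Secondary stress on 2, 4: rub.ˌgu:.rur.ˌlak.fok.ˈda:.te.

primary 6, secondary 2, 4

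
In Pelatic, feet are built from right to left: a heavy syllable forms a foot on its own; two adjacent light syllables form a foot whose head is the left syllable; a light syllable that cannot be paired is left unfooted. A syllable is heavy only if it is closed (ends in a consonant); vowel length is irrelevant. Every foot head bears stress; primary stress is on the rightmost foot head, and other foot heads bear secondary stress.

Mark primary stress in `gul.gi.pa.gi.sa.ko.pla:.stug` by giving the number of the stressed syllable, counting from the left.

8

Weights: 1 gul H, 2 gi L, 3 pa L, 4 gi L, 5 sa L, 6 ko L, 7 pla: L, 8 stug H.
Parse right to left (heavy = foot alone; LL = one foot; stranded L unfooted): (ˈgul) (ˈgi.pa) (ˈgi.sa) (ˈko.pla:) (ˈstug).
Foot heads: 1, 2, 4, 6, 8.
Primary stress on the rightmost head = syllable 8.
Primary stress: syllable 8 → gul.gi.pa.gi.sa.ko.pla:.ˈstug.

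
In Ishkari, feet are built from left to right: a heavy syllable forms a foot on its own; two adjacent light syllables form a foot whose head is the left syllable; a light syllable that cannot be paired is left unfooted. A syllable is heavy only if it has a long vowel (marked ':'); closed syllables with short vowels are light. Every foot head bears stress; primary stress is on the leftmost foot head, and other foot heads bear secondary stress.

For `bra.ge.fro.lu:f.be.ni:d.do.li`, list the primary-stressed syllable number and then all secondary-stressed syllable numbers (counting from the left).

Weights: 1 bra L, 2 ge L, 3 fro L, 4 lu:f H, 5 be L, 6 ni:d H, 7 do L, 8 li L.
Parse left to right (heavy = foot alone; LL = one foot; stranded L unfooted): (ˈbra.ge) fro (ˈlu:f) be (ˈni:d) (ˈdo.li).
Foot heads: 1, 4, 6, 7.
Primary stress on the leftmost head = syllable 1.
Secondary stress on 4, 6, 7: ˈbra.ge.fro.ˌlu:f.be.ˌni:d.ˌdo.li.

primary 1, secondary 4, 6, 7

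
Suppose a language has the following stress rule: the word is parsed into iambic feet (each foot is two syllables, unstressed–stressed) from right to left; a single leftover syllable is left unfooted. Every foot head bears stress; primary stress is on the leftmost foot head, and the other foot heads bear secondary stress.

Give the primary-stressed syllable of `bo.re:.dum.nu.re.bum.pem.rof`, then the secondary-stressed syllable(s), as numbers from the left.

Parse right to left into iambic (σˈσ) feet: (bo.ˈre:) (dum.ˈnu) (re.ˈbum) (pem.ˈrof).
Foot heads (stressed positions): 2, 4, 6, 8.
End Rule Leftmost: primary stress on the leftmost head = syllable 2.
Secondary stress on 4, 6, 8: bo.ˈre:.dum.ˌnu.re.ˌbum.pem.ˌrof.

primary 2, secondary 4, 6, 8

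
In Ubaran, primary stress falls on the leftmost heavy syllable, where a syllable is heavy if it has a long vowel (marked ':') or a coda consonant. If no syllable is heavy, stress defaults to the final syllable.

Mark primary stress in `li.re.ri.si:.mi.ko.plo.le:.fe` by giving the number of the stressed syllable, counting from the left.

4

Weights: 1 li L, 2 re L, 3 ri L, 4 si: H, 5 mi L, 6 ko L, 7 plo L, 8 le: H, 9 fe L.
Heavy syllables in the domain: 4, 8. The leftmost is syllable 4 (si:).
Primary stress: syllable 4 → li.re.ri.ˈsi:.mi.ko.plo.le:.fe.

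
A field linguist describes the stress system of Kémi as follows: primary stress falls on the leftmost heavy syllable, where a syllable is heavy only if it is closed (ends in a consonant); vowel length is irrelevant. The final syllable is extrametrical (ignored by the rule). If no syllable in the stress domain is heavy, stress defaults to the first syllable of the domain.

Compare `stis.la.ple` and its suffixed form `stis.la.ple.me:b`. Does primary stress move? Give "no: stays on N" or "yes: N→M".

no: stays on 1

Base `stis.la.ple` (3 syllables):
  The final syllable (3, ple) is extrametrical; the stress domain is syllables 1–2.
  Weights: 1 stis H, 2 la L.
  Heavy syllables in the domain: 1. The leftmost is syllable 1 (stis).
  → primary stress on syllable 1.
Suffixed `stis.la.ple.me:b` (4 syllables):
  The final syllable (4, me:b) is extrametrical; the stress domain is syllables 1–3.
  Weights: 1 stis H, 2 la L, 3 ple L.
  Heavy syllables in the domain: 1. The leftmost is syllable 1 (stis).
  → primary stress on syllable 1.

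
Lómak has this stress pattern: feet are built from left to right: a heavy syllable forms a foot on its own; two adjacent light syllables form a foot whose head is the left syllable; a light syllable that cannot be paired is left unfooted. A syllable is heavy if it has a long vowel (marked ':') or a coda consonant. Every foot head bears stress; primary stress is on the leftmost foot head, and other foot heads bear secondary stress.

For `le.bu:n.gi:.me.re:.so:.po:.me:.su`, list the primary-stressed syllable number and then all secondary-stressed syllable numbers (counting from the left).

primary 2, secondary 3, 5, 6, 7, 8

Weights: 1 le L, 2 bu:n H, 3 gi: H, 4 me L, 5 re: H, 6 so: H, 7 po: H, 8 me: H, 9 su L.
Parse left to right (heavy = foot alone; LL = one foot; stranded L unfooted): le (ˈbu:n) (ˈgi:) me (ˈre:) (ˈso:) (ˈpo:) (ˈme:) su.
Foot heads: 2, 3, 5, 6, 7, 8.
Primary stress on the leftmost head = syllable 2.
Secondary stress on 3, 5, 6, 7, 8: le.ˈbu:n.ˌgi:.me.ˌre:.ˌso:.ˌpo:.ˌme:.su.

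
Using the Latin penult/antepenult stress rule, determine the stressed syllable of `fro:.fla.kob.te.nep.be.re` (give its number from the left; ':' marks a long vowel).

5

Classical Latin: stress the penult if heavy (long vowel or closed), else the antepenult.
Weights: 5 nep H, 6 be L, 7 re L.
The penult (syllable 6, be) is light, so stress falls on the antepenult (syllable 5, nep).
Stress on syllable 5: fro:.fla.kob.te.ˈnep.be.re.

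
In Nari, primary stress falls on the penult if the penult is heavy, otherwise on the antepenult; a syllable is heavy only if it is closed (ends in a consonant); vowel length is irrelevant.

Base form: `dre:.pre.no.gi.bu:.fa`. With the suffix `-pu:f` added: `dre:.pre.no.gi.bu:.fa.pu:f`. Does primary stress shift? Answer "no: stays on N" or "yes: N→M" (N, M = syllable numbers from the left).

Base `dre:.pre.no.gi.bu:.fa` (6 syllables):
  Weights: 4 gi L, 5 bu: L, 6 fa L.
  The penult (syllable 5, bu:) is light, so stress falls on the antepenult (syllable 4, gi).
  → primary stress on syllable 4.
Suffixed `dre:.pre.no.gi.bu:.fa.pu:f` (7 syllables):
  Weights: 5 bu: L, 6 fa L, 7 pu:f H.
  The penult (syllable 6, fa) is light, so stress falls on the antepenult (syllable 5, bu:).
  → primary stress on syllable 5.

yes: 4→5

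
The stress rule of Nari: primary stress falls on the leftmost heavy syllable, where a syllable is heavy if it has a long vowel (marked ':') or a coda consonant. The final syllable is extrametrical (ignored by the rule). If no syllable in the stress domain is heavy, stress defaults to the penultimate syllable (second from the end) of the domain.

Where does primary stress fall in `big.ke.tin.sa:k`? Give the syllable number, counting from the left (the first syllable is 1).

The final syllable (4, sa:k) is extrametrical; the stress domain is syllables 1–3.
Weights: 1 big H, 2 ke L, 3 tin H.
Heavy syllables in the domain: 1, 3. The leftmost is syllable 1 (big).
Primary stress: syllable 1 → ˈbig.ke.tin.sa:k.

1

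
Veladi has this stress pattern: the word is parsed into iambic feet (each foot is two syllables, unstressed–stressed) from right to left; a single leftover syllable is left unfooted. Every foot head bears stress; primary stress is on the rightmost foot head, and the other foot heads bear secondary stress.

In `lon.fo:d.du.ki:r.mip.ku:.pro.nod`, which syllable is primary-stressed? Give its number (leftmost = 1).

8

Parse right to left into iambic (σˈσ) feet: (lon.ˈfo:d) (du.ˈki:r) (mip.ˈku:) (pro.ˈnod).
Foot heads (stressed positions): 2, 4, 6, 8.
End Rule Rightmost: primary stress on the rightmost head = syllable 8.
Primary stress: syllable 8 → lon.fo:d.du.ki:r.mip.ku:.pro.ˈnod.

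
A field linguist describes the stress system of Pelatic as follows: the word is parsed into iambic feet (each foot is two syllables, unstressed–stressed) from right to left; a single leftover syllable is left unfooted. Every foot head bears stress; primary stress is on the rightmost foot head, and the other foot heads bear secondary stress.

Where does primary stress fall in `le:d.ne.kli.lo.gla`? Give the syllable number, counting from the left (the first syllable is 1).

Parse right to left into iambic (σˈσ) feet: le:d (ne.ˈkli) (lo.ˈgla). Syllable 1 is left unfooted.
Foot heads (stressed positions): 3, 5.
End Rule Rightmost: primary stress on the rightmost head = syllable 5.
Primary stress: syllable 5 → le:d.ne.kli.lo.ˈgla.

5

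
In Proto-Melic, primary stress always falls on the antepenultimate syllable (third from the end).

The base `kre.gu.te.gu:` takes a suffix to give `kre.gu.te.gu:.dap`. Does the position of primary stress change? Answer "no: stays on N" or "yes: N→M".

Base `kre.gu.te.gu:` (4 syllables):
  The word has 4 syllables; the antepenultimate syllable (third from the end) is syllable 2 (gu).
  → primary stress on syllable 2.
Suffixed `kre.gu.te.gu:.dap` (5 syllables):
  The word has 5 syllables; the antepenultimate syllable (third from the end) is syllable 3 (te).
  → primary stress on syllable 3.

yes: 2→3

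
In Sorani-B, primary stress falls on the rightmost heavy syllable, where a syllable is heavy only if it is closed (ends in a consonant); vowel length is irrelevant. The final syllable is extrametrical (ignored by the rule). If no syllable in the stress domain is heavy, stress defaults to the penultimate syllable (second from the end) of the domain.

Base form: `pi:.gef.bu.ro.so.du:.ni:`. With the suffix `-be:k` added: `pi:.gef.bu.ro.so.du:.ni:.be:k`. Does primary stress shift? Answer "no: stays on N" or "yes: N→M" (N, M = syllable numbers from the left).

Base `pi:.gef.bu.ro.so.du:.ni:` (7 syllables):
  The final syllable (7, ni:) is extrametrical; the stress domain is syllables 1–6.
  Weights: 1 pi: L, 2 gef H, 3 bu L, 4 ro L, 5 so L, 6 du: L.
  Heavy syllables in the domain: 2. The rightmost is syllable 2 (gef).
  → primary stress on syllable 2.
Suffixed `pi:.gef.bu.ro.so.du:.ni:.be:k` (8 syllables):
  The final syllable (8, be:k) is extrametrical; the stress domain is syllables 1–7.
  Weights: 1 pi: L, 2 gef H, 3 bu L, 4 ro L, 5 so L, 6 du: L, 7 ni: L.
  Heavy syllables in the domain: 2. The rightmost is syllable 2 (gef).
  → primary stress on syllable 2.

no: stays on 2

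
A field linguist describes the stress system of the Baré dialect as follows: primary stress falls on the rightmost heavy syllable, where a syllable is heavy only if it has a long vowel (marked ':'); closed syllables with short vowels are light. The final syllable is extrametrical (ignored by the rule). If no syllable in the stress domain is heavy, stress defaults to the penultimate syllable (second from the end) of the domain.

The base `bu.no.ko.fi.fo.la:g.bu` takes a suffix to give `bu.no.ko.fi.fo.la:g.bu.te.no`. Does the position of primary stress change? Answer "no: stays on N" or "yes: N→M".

no: stays on 6

Base `bu.no.ko.fi.fo.la:g.bu` (7 syllables):
  The final syllable (7, bu) is extrametrical; the stress domain is syllables 1–6.
  Weights: 1 bu L, 2 no L, 3 ko L, 4 fi L, 5 fo L, 6 la:g H.
  Heavy syllables in the domain: 6. The rightmost is syllable 6 (la:g).
  → primary stress on syllable 6.
Suffixed `bu.no.ko.fi.fo.la:g.bu.te.no` (9 syllables):
  The final syllable (9, no) is extrametrical; the stress domain is syllables 1–8.
  Weights: 1 bu L, 2 no L, 3 ko L, 4 fi L, 5 fo L, 6 la:g H, 7 bu L, 8 te L.
  Heavy syllables in the domain: 6. The rightmost is syllable 6 (la:g).
  → primary stress on syllable 6.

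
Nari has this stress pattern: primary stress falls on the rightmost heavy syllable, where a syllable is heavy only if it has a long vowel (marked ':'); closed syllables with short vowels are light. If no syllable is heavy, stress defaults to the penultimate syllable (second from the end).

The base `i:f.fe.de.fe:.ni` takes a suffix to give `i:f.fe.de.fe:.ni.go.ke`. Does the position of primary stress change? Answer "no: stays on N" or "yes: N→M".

Base `i:f.fe.de.fe:.ni` (5 syllables):
  Weights: 1 i:f H, 2 fe L, 3 de L, 4 fe: H, 5 ni L.
  Heavy syllables in the domain: 1, 4. The rightmost is syllable 4 (fe:).
  → primary stress on syllable 4.
Suffixed `i:f.fe.de.fe:.ni.go.ke` (7 syllables):
  Weights: 1 i:f H, 2 fe L, 3 de L, 4 fe: H, 5 ni L, 6 go L, 7 ke L.
  Heavy syllables in the domain: 1, 4. The rightmost is syllable 4 (fe:).
  → primary stress on syllable 4.

no: stays on 4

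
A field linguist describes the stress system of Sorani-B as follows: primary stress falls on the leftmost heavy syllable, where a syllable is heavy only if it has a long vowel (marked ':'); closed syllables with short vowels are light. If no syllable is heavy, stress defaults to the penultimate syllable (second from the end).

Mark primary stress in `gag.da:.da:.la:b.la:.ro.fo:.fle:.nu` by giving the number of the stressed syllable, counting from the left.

Weights: 1 gag L, 2 da: H, 3 da: H, 4 la:b H, 5 la: H, 6 ro L, 7 fo: H, 8 fle: H, 9 nu L.
Heavy syllables in the domain: 2, 3, 4, 5, 7, 8. The leftmost is syllable 2 (da:).
Primary stress: syllable 2 → gag.ˈda:.da:.la:b.la:.ro.fo:.fle:.nu.

2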